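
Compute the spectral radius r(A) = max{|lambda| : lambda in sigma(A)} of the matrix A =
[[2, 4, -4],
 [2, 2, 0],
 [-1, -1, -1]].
r(A) = (5 + sqrt(33))/2 ≈ 5.3723

The eigenvalues of A are the roots of its characteristic polynomial. With M = A (coefficients from the trace, the sum of principal 2x2 minors, and det A):
  p(λ) = det(λ I - M) = λ^3 - 3λ^2 - 12λ - 4.
By the rational root theorem any rational root is an integer divisor of 4. Testing λ = -2: p(-2) = -8 - 12 + 24 - 4 = 0, so λ = -2 is a root. Dividing out (λ + 2) leaves p(λ) = (λ + 2)(λ^2 - 5λ - 2). For λ^2 - 5λ - 2 the discriminant is 33. It is nonnegative but not a perfect square, so the roots are real and irrational: λ = (5 ± sqrt(33))/2 ≈ 5.3723, -0.3723.
Thus the eigenvalues (to 4 decimals) are 5.3723 (modulus 5.3723); -0.3723 (modulus 0.3723); -2 (modulus 2). The spectral radius is the largest modulus: r(A) = (5 + sqrt(33))/2 ≈ 5.3723. (Cross-check: r(A) ≤ ||A||_2 ≈ 6.3815; equality holds whenever A is normal, though it can also hold for some non-normal A.)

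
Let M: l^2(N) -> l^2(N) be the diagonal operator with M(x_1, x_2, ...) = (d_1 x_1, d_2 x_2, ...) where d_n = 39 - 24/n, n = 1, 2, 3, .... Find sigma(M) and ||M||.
sigma(M) = {39 - 24/n : n ≥ 1} ∪ {39}; ||M|| = 39

A bounded diagonal operator on l^2 with diagonal entries d_n has spectrum equal to the closure of {d_n : n ≥ 1}: every d_n is an eigenvalue (with eigenvector e_n), so {d_n} ⊂ sigma(M); the spectrum is closed, so its closure is too; and for lambda not in the closure, (M - lambda I) has bounded inverse (the diagonal entries 1/(d_n - lambda) are bounded). For our sequence d_n = 39 - 24/n, n = 1, 2, 3, ...:
  - {d_n} = {39 - 24/n : n ≥ 1}; the only limit point is 39
  - closure = {39 - 24/n : n ≥ 1} ∪ {39}
For the norm: a diagonal operator has ||M|| = sup_n |d_n|. Here d_n = 39 - 24/n increases monotonically from d_1 = 15 toward 39, with all terms in [15, 39); so sup_n |d_n| = 39 (the supremum is the limit, not attained). So ||M|| = 39.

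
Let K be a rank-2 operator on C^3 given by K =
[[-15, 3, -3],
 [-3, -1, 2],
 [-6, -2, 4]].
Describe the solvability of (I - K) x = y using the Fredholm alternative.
(I - K) is invertible (det(I - K) = -41 ≠ 0), so for every y in C^3 the equation (I - K) x = y has a unique solution.

K has rank 2 and factors as K = U V^T = u1 v1^T + u2 v2^T with u1 = (3, 0, 0), v1 = (-2, 2, -3), u2 = (-3, -1, -2), v2 = (3, 1, -2) (multiplying out reproduces the displayed K). The nonzero eigenvalues of U V^T coincide with those of the 2 x 2 matrix G = V^T U = [[v1·u1, v1·u2], [v2·u1, v2·u2]] = [[-6, 10], [9, -6]], and by the Sylvester determinant identity det(I_3 - U V^T) = det(I_2 - V^T U) = det([[7, -10], [-9, 7]]) = (7)(7) - (-10)(-9) = -41. (Direct check: I - K =
[[16, -3, 3],
 [3, 2, -2],
 [6, 2, -3]]
has determinant -41.) The finite-dimensional Fredholm alternative says: either (I - K) is invertible, or ker(I - K) ≠ {0} and then range(I - K) = ker((I - K)^*)^⊥, with dim ker(I - K) = dim ker((I - K)^*). Since det(I - K) ≠ 0, 1 is not an eigenvalue of K and ker(I - K) = {0}, so we are in the first case: for every y there is a unique x = (I - K)^(-1) y. (Explicitly, by the Woodbury identity, (I - U V^T)^(-1) = I + U (I_2 - G)^(-1) V^T.)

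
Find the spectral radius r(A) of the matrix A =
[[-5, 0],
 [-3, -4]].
r(A) = 5

The eigenvalues of A are the roots of its characteristic polynomial. With M = A (coefficients from the trace and determinant):
  p(λ) = det(λ I - M) = λ^2 + 9λ + 20.
For λ^2 + 9λ + 20 the discriminant is 1. It is a perfect square (1^2), so the roots are rational: λ = (-9 ± 1)/2 = -4, -5.
Thus the eigenvalues (to 4 decimals) are -4 (modulus 4); -5 (modulus 5). The spectral radius is the largest modulus: r(A) = 5. (Cross-check: r(A) ≤ ||A||_2 ≈ 6.3246; equality holds whenever A is normal, though it can also hold for some non-normal A.)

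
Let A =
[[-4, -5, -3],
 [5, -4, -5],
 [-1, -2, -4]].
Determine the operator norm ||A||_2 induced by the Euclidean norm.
||A||_2 ≈ 9.5459 (= sqrt(largest eigenvalue of A^T A))

||A||_2 = sigma_max(A) = sqrt(lambda_max(A^T A)). Form the symmetric matrix M = A^T A =
[[42, 2, -9],
 [2, 45, 43],
 [-9, 43, 50]].
Its characteristic polynomial (trace, sum of principal 2x2 minors, determinant of M give the coefficients) is
  p(λ) = det(λ I - M) = λ^3 - 137λ^2 + 4306λ - 11449.
No integer candidate from the rational root theorem (±divisors of 11449) is a root, so the roots are irrational. The cubic discriminant is Δ = 28922302009 > 0, so there are three distinct real roots. p(2) = -3377 and p(3) = 263 have opposite signs, so a root lies in (2, 3); Newton's method refines it to λ ≈ 2.9253. p(42) = 1823 and p(43) = -97 have opposite signs, so a root lies in (42, 43); Newton's method refines it to λ ≈ 42.9497. p(91) = -529 and p(92) = 3823 have opposite signs, so a root lies in (91, 92); Newton's method refines it to λ ≈ 91.125. Check (Vieta): the three roots sum to 137, matching tr M = 137.
So the eigenvalues of A^T A are ≈ 2.9253, 42.9497, 91.125 (all ≥ 0, as they must be for A^T A). The largest is λ_max ≈ 91.125, hence ||A||_2 = sqrt(λ_max) ≈ 9.5459.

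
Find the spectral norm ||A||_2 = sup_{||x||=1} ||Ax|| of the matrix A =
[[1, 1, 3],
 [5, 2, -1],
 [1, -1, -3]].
||A||_2 ≈ 5.6431 (= sqrt(largest eigenvalue of A^T A))

||A||_2 = sigma_max(A) = sqrt(lambda_max(A^T A)). Form the symmetric matrix M = A^T A =
[[27, 10, -5],
 [10, 6, 4],
 [-5, 4, 19]].
Its characteristic polynomial (trace, sum of principal 2x2 minors, determinant of M give the coefficients) is
  p(λ) = det(λ I - M) = λ^3 - 52λ^2 + 648λ - 196.
No integer candidate from the rational root theorem (±divisors of 196) is a root, so the roots are irrational. The cubic discriminant is Δ = 54634832 > 0, so there are three distinct real roots. p(0) = -196 and p(1) = 401 have opposite signs, so a root lies in (0, 1); Newton's method refines it to λ ≈ 0.3101. p(19) = 203 and p(20) = -36 have opposite signs, so a root lies in (19, 20); Newton's method refines it to λ ≈ 19.8456. p(31) = -289 and p(32) = 60 have opposite signs, so a root lies in (31, 32); Newton's method refines it to λ ≈ 31.8442. Check (Vieta): the three roots sum to 52, matching tr M = 52.
So the eigenvalues of A^T A are ≈ 0.3101, 19.8456, 31.8442 (all ≥ 0, as they must be for A^T A). The largest is λ_max ≈ 31.8442, hence ||A||_2 = sqrt(λ_max) ≈ 5.6431.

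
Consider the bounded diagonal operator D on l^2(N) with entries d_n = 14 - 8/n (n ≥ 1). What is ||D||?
||D|| = 14

For a diagonal operator on l^2 with entries d_n, ||D|| = sup_n |d_n|. Here d_1 = 6, d_2 = 10, ..., and d_n = 14 - 8/n increases monotonically toward 14. All terms lie in [6, 14), so |d_n| = d_n and the supremum is the limit 14, which is not attained by any individual d_n. Hence ||D|| = 14.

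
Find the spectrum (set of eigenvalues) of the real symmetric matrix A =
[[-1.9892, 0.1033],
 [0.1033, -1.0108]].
sigma(A) ≈ {-2, -1}

A is real symmetric, so its spectrum consists of real eigenvalues. Expanding the characteristic polynomial of the displayed matrix gives
  det(λ I - A) = p(λ) = λ^2 + (3)λ + (2).
Solving p(λ) = 0 yields eigenvalues ≈ -2, -1. (A is shown rounded to 4 decimals, so these recover the underlying integer eigenvalues to within that precision.)
Verification: the trace of A = -3 equals the sum of eigenvalues -3, and det(A) ≈ 2.0000 matches the eigenvalue product 2.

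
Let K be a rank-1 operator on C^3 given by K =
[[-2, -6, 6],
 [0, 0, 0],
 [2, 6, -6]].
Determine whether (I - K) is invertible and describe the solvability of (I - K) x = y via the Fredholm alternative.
(I - K) is invertible (det(I - K) = 9 ≠ 0), so for every y in C^3 the equation (I - K) x = y has a unique solution.

K has rank 1, so it is an outer product K = u v^T: every row of K is a multiple of one row vector. Reading off the entries, u = (-2, 0, 2) and v = (1, 3, -3) (row i of K equals u_i·v^T). A rank-one matrix u v^T satisfies K u = u (v·u) and kills the (2)-dimensional subspace v^⊥, so its characteristic polynomial is lambda^2 (lambda - v·u) with v·u = tr K = -8. Hence the eigenvalues of I - K are 1 (multiplicity 2) and 1 - (-8) = 9, so det(I - K) = 9. (Direct check: I - K =
[[3, 6, -6],
 [0, 1, 0],
 [-2, -6, 7]]
has determinant 9.) The finite-dimensional Fredholm alternative says: either (I - K) is invertible, or ker(I - K) ≠ {0} and then range(I - K) = ker((I - K)^*)^⊥, with dim ker(I - K) = dim ker((I - K)^*). Since det(I - K) ≠ 0, 1 is not an eigenvalue of K and ker(I - K) = {0}, so we are in the first case: for every y there is a unique x = (I - K)^(-1) y. Explicitly, by the Sherman–Morrison formula, (I - u v^T)^(-1) = I + u v^T/(1 - v·u), i.e. (I - K)^(-1) = I + K/(9).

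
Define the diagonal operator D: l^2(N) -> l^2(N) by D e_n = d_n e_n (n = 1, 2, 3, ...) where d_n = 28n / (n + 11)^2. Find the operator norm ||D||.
||D|| = 7/11 (attained at n = 11)

For D diagonal, ||D|| = sup_n |d_n|. Treat f(x) = 28x / (x + 11)^2 for real x > 0. By the quotient rule, f'(x) = 28(11 - x)/(x + 11)^3, which is positive for x < 11 and negative for x > 11. So f has a unique maximum at x = 11, and since 11 is a positive integer, the supremum over n ≥ 1 is attained at n = 11: d_11 = 28·11/(11 + 11)^2 = 28·11/484 = 7/11. Hence ||D|| = 7/11.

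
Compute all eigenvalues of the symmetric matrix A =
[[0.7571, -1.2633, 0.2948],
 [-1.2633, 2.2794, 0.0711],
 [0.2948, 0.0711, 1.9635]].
sigma(A) ≈ {0, 2, 3}

A is real symmetric, so its spectrum consists of real eigenvalues. Expanding the characteristic polynomial of the displayed matrix gives
  det(λ I - A) = p(λ) = λ^3 + (-5)λ^2 + (6)λ + (0).
Solving p(λ) = 0 yields eigenvalues ≈ 0, 2, 3. (A is shown rounded to 4 decimals, so these recover the underlying integer eigenvalues to within that precision.)
Verification: the trace of A = 5 equals the sum of eigenvalues 5, and det(A) ≈ -0.0000 matches the eigenvalue product 0.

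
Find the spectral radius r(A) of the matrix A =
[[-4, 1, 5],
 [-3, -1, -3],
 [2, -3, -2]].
r(A) ≈ 5.039

The eigenvalues of A are the roots of its characteristic polynomial. With M = A (coefficients from the trace, the sum of principal 2x2 minors, and det A):
  p(λ) = det(λ I - M) = λ^3 + 7λ^2 - 2λ - 71.
No integer candidate from the rational root theorem (±divisors of 71) is a root, so the roots are irrational. The cubic discriminant is Δ = -20575 < 0, so there is one real root and a complex-conjugate pair. p(2) = -39 and p(3) = 13 have opposite signs, so a root lies in (2, 3); Newton's method refines it to λ ≈ 2.7962. Dividing out (λ - (2.7962)) leaves approximately λ^2 + 9.7962λ + 25.3918. For λ^2 + 9.7962λ + 25.3918 the discriminant is -5.6022. It is negative, so the remaining roots are the complex-conjugate pair λ ≈ -4.8981 ± 1.1835i. Their product equals the constant term, so |λ|^2 ≈ 25.3918 and |λ| ≈ 5.039.
Thus the eigenvalues (to 4 decimals) are 2.7962 (modulus 2.7962); -4.8981 ± 1.1835i (modulus 5.039). The spectral radius is the largest modulus: r(A) ≈ 5.039. (Cross-check: r(A) ≤ ||A||_2 ≈ 7.3912; equality holds whenever A is normal, though it can also hold for some non-normal A.)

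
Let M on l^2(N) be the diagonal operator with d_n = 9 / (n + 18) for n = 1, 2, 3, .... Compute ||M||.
||M|| = 9/19 (attained at n = 1)

For M diagonal, ||M|| = sup_n |d_n| = sup_n 9/(n + 18). This is positive and strictly decreasing in n, so the supremum is attained at n = 1: d_1 = 9/(1 + 18) = 9/19. Hence ||M|| = 9/19.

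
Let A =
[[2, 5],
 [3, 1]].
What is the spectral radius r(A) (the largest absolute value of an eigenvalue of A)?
r(A) = (3 + sqrt(61))/2 ≈ 5.4051

The eigenvalues of A are the roots of its characteristic polynomial. With M = A (coefficients from the trace and determinant):
  p(λ) = det(λ I - M) = λ^2 - 3λ - 13.
For λ^2 - 3λ - 13 the discriminant is 61. It is nonnegative but not a perfect square, so the roots are real and irrational: λ = (3 ± sqrt(61))/2 ≈ 5.4051, -2.4051.
Thus the eigenvalues (to 4 decimals) are 5.4051 (modulus 5.4051); -2.4051 (modulus 2.4051). The spectral radius is the largest modulus: r(A) = (3 + sqrt(61))/2 ≈ 5.4051. (Cross-check: r(A) ≤ ||A||_2 ≈ 5.8339; equality holds whenever A is normal, though it can also hold for some non-normal A.)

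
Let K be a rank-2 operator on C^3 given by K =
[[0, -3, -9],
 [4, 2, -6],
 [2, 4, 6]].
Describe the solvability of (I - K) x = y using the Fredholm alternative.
(I - K) is invertible (det(I - K) = 59 ≠ 0), so for every y in C^3 the equation (I - K) x = y has a unique solution.

K has rank 2 and factors as K = U V^T = u1 v1^T + u2 v2^T with u1 = (3, 0, -3), v1 = (0, -1, -3), u2 = (0, 2, 1), v2 = (2, 1, -3) (multiplying out reproduces the displayed K). The nonzero eigenvalues of U V^T coincide with those of the 2 x 2 matrix G = V^T U = [[v1·u1, v1·u2], [v2·u1, v2·u2]] = [[9, -5], [15, -1]], and by the Sylvester determinant identity det(I_3 - U V^T) = det(I_2 - V^T U) = det([[-8, 5], [-15, 2]]) = (-8)(2) - (5)(-15) = 59. (Direct check: I - K =
[[1, 3, 9],
 [-4, -1, 6],
 [-2, -4, -5]]
has determinant 59.) The finite-dimensional Fredholm alternative says: either (I - K) is invertible, or ker(I - K) ≠ {0} and then range(I - K) = ker((I - K)^*)^⊥, with dim ker(I - K) = dim ker((I - K)^*). Since det(I - K) ≠ 0, 1 is not an eigenvalue of K and ker(I - K) = {0}, so we are in the first case: for every y there is a unique x = (I - K)^(-1) y. (Explicitly, by the Woodbury identity, (I - U V^T)^(-1) = I + U (I_2 - G)^(-1) V^T.)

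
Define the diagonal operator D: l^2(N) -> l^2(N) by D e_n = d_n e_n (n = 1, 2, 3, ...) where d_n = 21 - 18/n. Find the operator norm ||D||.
||D|| = 21

For a diagonal operator on l^2 with entries d_n, ||D|| = sup_n |d_n|. Here d_1 = 3, d_2 = 12, ..., and d_n = 21 - 18/n increases monotonically toward 21. All terms lie in [3, 21), so |d_n| = d_n and the supremum is the limit 21, which is not attained by any individual d_n. Hence ||D|| = 21.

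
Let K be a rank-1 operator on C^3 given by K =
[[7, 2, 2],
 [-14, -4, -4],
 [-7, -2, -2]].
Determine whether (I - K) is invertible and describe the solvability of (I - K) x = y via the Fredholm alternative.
(I - K) is singular (det(I - K) = 0, i.e. 1 ∈ sigma(K)). (I - K) x = y is solvable iff y ⊥ ker((I - K)^*) = span{(7, 2, 2)}, i.e. iff 7y_1 + 2y_2 + 2y_3 = 0. When solvable, the solutions are x = y + c·(1, -2, -1), c arbitrary (ker(I - K) = span{(1, -2, -1)}, dimension 1).

K has rank 1, so it is an outer product K = u v^T: every row of K is a multiple of one row vector. Reading off the entries, u = (1, -2, -1) and v = (7, 2, 2) (row i of K equals u_i·v^T). A rank-one matrix u v^T satisfies K u = u (v·u) and kills the (2)-dimensional subspace v^⊥, so its characteristic polynomial is lambda^2 (lambda - v·u) with v·u = tr K = 1. Hence the eigenvalues of I - K are 1 (multiplicity 2) and 1 - (1) = 0, so det(I - K) = 0. (Direct check: I - K =
[[-6, -2, -2],
 [14, 5, 4],
 [7, 2, 3]]
has determinant 0.) So 1 is an eigenvalue of K and (I - K) is not invertible. The finite-dimensional Fredholm alternative says: either (I - K) is invertible, or ker(I - K) ≠ {0} and then range(I - K) = ker((I - K)^*)^⊥, with dim ker(I - K) = dim ker((I - K)^*). We are in the second case, so we need both kernels. Kernel of I - K: (I - K) u = u - u (v·u) = u - u = 0, so ker(I - K) = span{u} = span{(1, -2, -1)} (it is exactly 1-dimensional because rank(I - K) = 2). Kernel of the adjoint: K is real, so (I - K)^* = I - K^T = I - v u^T, and (I - v u^T) v = v - v (u·v) = 0; hence ker((I - K)^*) = span{v} = span{(7, 2, 2)}. Therefore (I - K) x = y is solvable iff <y, v> = 0, i.e. iff 7y_1 + 2y_2 + 2y_3 = 0. When this holds, K y = u (v·y) = 0, so (I - K) y = y and x = y is a particular solution; the full solution set is the line x = y + c·u = y + c·(1, -2, -1), c ∈ C.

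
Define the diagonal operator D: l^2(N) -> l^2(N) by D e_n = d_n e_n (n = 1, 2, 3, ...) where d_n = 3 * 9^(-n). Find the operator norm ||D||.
||D|| = 1/3 (attained at n = 1)

For D diagonal, ||D|| = sup_n |d_n|. The sequence d_n = 3 * 9^(-n) is positive and strictly decreasing (ratio 9^(-1) < 1), so the supremum is d_1 = 3/9 = 1/3. Hence ||D|| = 1/3.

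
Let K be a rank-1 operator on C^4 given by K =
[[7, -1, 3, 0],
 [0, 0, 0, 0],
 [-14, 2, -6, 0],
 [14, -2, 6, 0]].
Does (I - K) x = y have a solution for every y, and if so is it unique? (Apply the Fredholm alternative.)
(I - K) is singular (det(I - K) = 0, i.e. 1 ∈ sigma(K)). (I - K) x = y is solvable iff y ⊥ ker((I - K)^*) = span{(7, -1, 3, 0)}, i.e. iff 7y_1 - y_2 + 3y_3 = 0. When solvable, the solutions are x = y + c·(1, 0, -2, 2), c arbitrary (ker(I - K) = span{(1, 0, -2, 2)}, dimension 1).

K has rank 1, so it is an outer product K = u v^T: every row of K is a multiple of one row vector. Reading off the entries, u = (1, 0, -2, 2) and v = (7, -1, 3, 0) (row i of K equals u_i·v^T). A rank-one matrix u v^T satisfies K u = u (v·u) and kills the (3)-dimensional subspace v^⊥, so its characteristic polynomial is lambda^3 (lambda - v·u) with v·u = tr K = 1. Hence the eigenvalues of I - K are 1 (multiplicity 3) and 1 - (1) = 0, so det(I - K) = 0. (Direct check: I - K =
[[-6, 1, -3, 0],
 [0, 1, 0, 0],
 [14, -2, 7, 0],
 [-14, 2, -6, 1]]
has determinant 0.) So 1 is an eigenvalue of K and (I - K) is not invertible. The finite-dimensional Fredholm alternative says: either (I - K) is invertible, or ker(I - K) ≠ {0} and then range(I - K) = ker((I - K)^*)^⊥, with dim ker(I - K) = dim ker((I - K)^*). We are in the second case, so we need both kernels. Kernel of I - K: (I - K) u = u - u (v·u) = u - u = 0, so ker(I - K) = span{u} = span{(1, 0, -2, 2)} (it is exactly 1-dimensional because rank(I - K) = 3). Kernel of the adjoint: K is real, so (I - K)^* = I - K^T = I - v u^T, and (I - v u^T) v = v - v (u·v) = 0; hence ker((I - K)^*) = span{v} = span{(7, -1, 3, 0)}. Therefore (I - K) x = y is solvable iff <y, v> = 0, i.e. iff 7y_1 - y_2 + 3y_3 = 0. When this holds, K y = u (v·y) = 0, so (I - K) y = y and x = y is a particular solution; the full solution set is the line x = y + c·u = y + c·(1, 0, -2, 2), c ∈ C.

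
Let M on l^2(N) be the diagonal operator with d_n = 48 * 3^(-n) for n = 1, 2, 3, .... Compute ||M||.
||M|| = 16 (attained at n = 1)

For M diagonal, ||M|| = sup_n |d_n|. The sequence d_n = 48 * 3^(-n) is positive and strictly decreasing (ratio 3^(-1) < 1), so the supremum is d_1 = 48/3 = 16. Hence ||M|| = 16.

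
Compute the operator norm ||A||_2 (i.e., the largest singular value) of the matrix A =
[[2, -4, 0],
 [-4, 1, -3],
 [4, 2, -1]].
||A||_2 ≈ 6.3045 (= sqrt(largest eigenvalue of A^T A))

||A||_2 = sigma_max(A) = sqrt(lambda_max(A^T A)). Form the symmetric matrix M = A^T A =
[[36, -4, 8],
 [-4, 21, -5],
 [8, -5, 10]].
Its characteristic polynomial (trace, sum of principal 2x2 minors, determinant of M give the coefficients) is
  p(λ) = det(λ I - M) = λ^3 - 67λ^2 + 1221λ - 5476.
No integer candidate from the rational root theorem (±divisors of 5476) is a root, so the roots are irrational. The cubic discriminant is Δ = 77119877 > 0, so there are three distinct real roots. p(6) = -346 and p(7) = 131 have opposite signs, so a root lies in (6, 7); Newton's method refines it to λ ≈ 6.7047. p(20) = 144 and p(21) = -121 have opposite signs, so a root lies in (20, 21); Newton's method refines it to λ ≈ 20.5485. p(39) = -445 and p(40) = 164 have opposite signs, so a root lies in (39, 40); Newton's method refines it to λ ≈ 39.7468. Check (Vieta): the three roots sum to 67, matching tr M = 67.
So the eigenvalues of A^T A are ≈ 6.7047, 20.5485, 39.7468 (all ≥ 0, as they must be for A^T A). The largest is λ_max ≈ 39.7468, hence ||A||_2 = sqrt(λ_max) ≈ 6.3045.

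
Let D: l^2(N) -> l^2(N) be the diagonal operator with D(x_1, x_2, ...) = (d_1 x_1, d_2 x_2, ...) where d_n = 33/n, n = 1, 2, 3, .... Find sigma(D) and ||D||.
sigma(D) = {33/n : n ≥ 1} ∪ {0}; ||D|| = 33

A bounded diagonal operator on l^2 with diagonal entries d_n has spectrum equal to the closure of {d_n : n ≥ 1}: every d_n is an eigenvalue (with eigenvector e_n), so {d_n} ⊂ sigma(D); the spectrum is closed, so its closure is too; and for lambda not in the closure, (D - lambda I) has bounded inverse (the diagonal entries 1/(d_n - lambda) are bounded). For our sequence d_n = 33/n, n = 1, 2, 3, ...:
  - {d_n} = {33/n : n ≥ 1}; the only limit point is 0
  - closure = {33/n : n ≥ 1} ∪ {0}
For the norm: a diagonal operator has ||D|| = sup_n |d_n|. Here d_n = 33/n is positive and decreasing, so sup_n |d_n| = d_1 = 33. So ||D|| = 33.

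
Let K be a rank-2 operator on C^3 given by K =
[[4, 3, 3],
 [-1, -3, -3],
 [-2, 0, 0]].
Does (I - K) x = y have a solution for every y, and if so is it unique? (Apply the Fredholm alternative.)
(I - K) is invertible (det(I - K) = -3 ≠ 0), so for every y in C^3 the equation (I - K) x = y has a unique solution.

K has rank 2 and factors as K = U V^T = u1 v1^T + u2 v2^T with u1 = (2, 1, -2), v1 = (3, 3, 3), u2 = (-1, -2, 2), v2 = (2, 3, 3) (multiplying out reproduces the displayed K). The nonzero eigenvalues of U V^T coincide with those of the 2 x 2 matrix G = V^T U = [[v1·u1, v1·u2], [v2·u1, v2·u2]] = [[3, -3], [1, -2]], and by the Sylvester determinant identity det(I_3 - U V^T) = det(I_2 - V^T U) = det([[-2, 3], [-1, 3]]) = (-2)(3) - (3)(-1) = -3. (Direct check: I - K =
[[-3, -3, -3],
 [1, 4, 3],
 [2, 0, 1]]
has determinant -3.) The finite-dimensional Fredholm alternative says: either (I - K) is invertible, or ker(I - K) ≠ {0} and then range(I - K) = ker((I - K)^*)^⊥, with dim ker(I - K) = dim ker((I - K)^*). Since det(I - K) ≠ 0, 1 is not an eigenvalue of K and ker(I - K) = {0}, so we are in the first case: for every y there is a unique x = (I - K)^(-1) y. (Explicitly, by the Woodbury identity, (I - U V^T)^(-1) = I + U (I_2 - G)^(-1) V^T.)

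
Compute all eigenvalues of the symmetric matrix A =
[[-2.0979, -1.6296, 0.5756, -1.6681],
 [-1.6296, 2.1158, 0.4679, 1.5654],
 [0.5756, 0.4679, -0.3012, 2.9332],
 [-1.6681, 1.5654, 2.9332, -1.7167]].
sigma(A) ≈ {-5, -2, 1, 4}

A is real symmetric, so its spectrum consists of real eigenvalues. Expanding the characteristic polynomial of the displayed matrix gives
  det(λ I - A) = p(λ) = λ^4 + (2)λ^3 + (-21)λ^2 + (-22)λ + (40).
Solving p(λ) = 0 yields eigenvalues ≈ -5, -2, 1, 4. (A is shown rounded to 4 decimals, so these recover the underlying integer eigenvalues to within that precision.)
Verification: the trace of A = -2 equals the sum of eigenvalues -2, and det(A) ≈ 40.0002 matches the eigenvalue product 40.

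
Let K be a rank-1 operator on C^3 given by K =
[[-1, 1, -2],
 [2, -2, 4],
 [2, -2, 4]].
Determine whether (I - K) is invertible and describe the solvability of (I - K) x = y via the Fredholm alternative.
(I - K) is singular (det(I - K) = 0, i.e. 1 ∈ sigma(K)). (I - K) x = y is solvable iff y ⊥ ker((I - K)^*) = span{(-1, 1, -2)}, i.e. iff -y_1 + y_2 - 2y_3 = 0. When solvable, the solutions are x = y + c·(1, -2, -2), c arbitrary (ker(I - K) = span{(1, -2, -2)}, dimension 1).

K has rank 1, so it is an outer product K = u v^T: every row of K is a multiple of one row vector. Reading off the entries, u = (1, -2, -2) and v = (-1, 1, -2) (row i of K equals u_i·v^T). A rank-one matrix u v^T satisfies K u = u (v·u) and kills the (2)-dimensional subspace v^⊥, so its characteristic polynomial is lambda^2 (lambda - v·u) with v·u = tr K = 1. Hence the eigenvalues of I - K are 1 (multiplicity 2) and 1 - (1) = 0, so det(I - K) = 0. (Direct check: I - K =
[[2, -1, 2],
 [-2, 3, -4],
 [-2, 2, -3]]
has determinant 0.) So 1 is an eigenvalue of K and (I - K) is not invertible. The finite-dimensional Fredholm alternative says: either (I - K) is invertible, or ker(I - K) ≠ {0} and then range(I - K) = ker((I - K)^*)^⊥, with dim ker(I - K) = dim ker((I - K)^*). We are in the second case, so we need both kernels. Kernel of I - K: (I - K) u = u - u (v·u) = u - u = 0, so ker(I - K) = span{u} = span{(1, -2, -2)} (it is exactly 1-dimensional because rank(I - K) = 2). Kernel of the adjoint: K is real, so (I - K)^* = I - K^T = I - v u^T, and (I - v u^T) v = v - v (u·v) = 0; hence ker((I - K)^*) = span{v} = span{(-1, 1, -2)}. Therefore (I - K) x = y is solvable iff <y, v> = 0, i.e. iff -y_1 + y_2 - 2y_3 = 0. When this holds, K y = u (v·y) = 0, so (I - K) y = y and x = y is a particular solution; the full solution set is the line x = y + c·u = y + c·(1, -2, -2), c ∈ C.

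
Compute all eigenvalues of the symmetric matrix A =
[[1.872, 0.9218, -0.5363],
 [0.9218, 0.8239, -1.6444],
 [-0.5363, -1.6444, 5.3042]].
sigma(A) ≈ {0, 2, 6}

A is real symmetric, so its spectrum consists of real eigenvalues. Expanding the characteristic polynomial of the displayed matrix gives
  det(λ I - A) = p(λ) = λ^3 + (-8)λ^2 + (12)λ + (0).
Solving p(λ) = 0 yields eigenvalues ≈ 0, 2, 6. (A is shown rounded to 4 decimals, so these recover the underlying integer eigenvalues to within that precision.)
Verification: the trace of A = 8 equals the sum of eigenvalues 8, and det(A) ≈ 0.0007 matches the eigenvalue product 0.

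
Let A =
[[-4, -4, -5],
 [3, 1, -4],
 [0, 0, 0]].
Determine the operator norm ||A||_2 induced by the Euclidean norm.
||A||_2 = sqrt((83 + sqrt(1025))/2) ≈ 7.5834 (= sqrt(largest eigenvalue of A^T A))

||A||_2 = sigma_max(A) = sqrt(lambda_max(A^T A)). Form the symmetric matrix M = A^T A =
[[25, 19, 8],
 [19, 17, 16],
 [8, 16, 41]].
Its characteristic polynomial (trace, sum of principal 2x2 minors, determinant of M give the coefficients) is
  p(λ) = det(λ I - M) = λ^3 - 83λ^2 + 1466λ.
The constant term is 0, so λ = 0 is a root. Dividing out λ leaves p(λ) = λ(λ^2 - 83λ + 1466). For λ^2 - 83λ + 1466 the discriminant is 1025. It is nonnegative but not a perfect square, so the roots are real and irrational: λ = (83 ± sqrt(1025))/2 ≈ 57.5078, 25.4922.
So the eigenvalues of A^T A are ≈ 0, 25.4922, 57.5078 (all ≥ 0, as they must be for A^T A). The largest is λ_max = (83 + sqrt(1025))/2 ≈ 57.5078, hence ||A||_2 = sqrt(λ_max) = sqrt((83 + sqrt(1025))/2) ≈ 7.5834.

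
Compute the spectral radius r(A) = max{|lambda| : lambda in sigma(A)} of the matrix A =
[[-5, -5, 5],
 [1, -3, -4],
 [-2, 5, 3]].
r(A) ≈ 4.6625

The eigenvalues of A are the roots of its characteristic polynomial. With M = A (coefficients from the trace, the sum of principal 2x2 minors, and det A):
  p(λ) = det(λ I - M) = λ^3 + 5λ^2 + 26λ + 85.
No integer candidate from the rational root theorem (±divisors of 85) is a root, so the roots are irrational. The cubic discriminant is Δ = -92079 < 0, so there is one real root and a complex-conjugate pair. p(-4) = -3 and p(-3) = 25 have opposite signs, so a root lies in (-4, -3); Newton's method refines it to λ ≈ -3.9101. Dividing out (λ - (-3.9101)) leaves approximately λ^2 + 1.0899λ + 21.7384. For λ^2 + 1.0899λ + 21.7384 the discriminant is -85.766. It is negative, so the remaining roots are the complex-conjugate pair λ ≈ -0.5449 ± 4.6305i. Their product equals the constant term, so |λ|^2 ≈ 21.7384 and |λ| ≈ 4.6625.
Thus the eigenvalues (to 4 decimals) are -3.9101 (modulus 3.9101); -0.5449 ± 4.6305i (modulus 4.6625). The spectral radius is the largest modulus: r(A) ≈ 4.6625. (Cross-check: r(A) ≤ ||A||_2 ≈ 8.8429; equality holds whenever A is normal, though it can also hold for some non-normal A.)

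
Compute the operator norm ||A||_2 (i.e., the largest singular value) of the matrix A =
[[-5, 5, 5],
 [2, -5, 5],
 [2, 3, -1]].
||A||_2 ≈ 8.9223 (= sqrt(largest eigenvalue of A^T A))

||A||_2 = sigma_max(A) = sqrt(lambda_max(A^T A)). Form the symmetric matrix M = A^T A =
[[33, -29, -17],
 [-29, 59, -3],
 [-17, -3, 51]].
Its characteristic polynomial (trace, sum of principal 2x2 minors, determinant of M give the coefficients) is
  p(λ) = det(λ I - M) = λ^3 - 143λ^2 + 5500λ - 36100.
No integer candidate from the rational root theorem (±divisors of 36100) is a root, so the roots are irrational. The cubic discriminant is Δ = 6707789200 > 0, so there are three distinct real roots. p(8) = -740 and p(9) = 2546 have opposite signs, so a root lies in (8, 9); Newton's method refines it to λ ≈ 8.2191. p(55) = 200 and p(56) = -932 have opposite signs, so a root lies in (55, 56); Newton's method refines it to λ ≈ 55.1737. p(79) = -1024 and p(80) = 700 have opposite signs, so a root lies in (79, 80); Newton's method refines it to λ ≈ 79.6072. Check (Vieta): the three roots sum to 143, matching tr M = 143.
So the eigenvalues of A^T A are ≈ 8.2191, 55.1737, 79.6072 (all ≥ 0, as they must be for A^T A). The largest is λ_max ≈ 79.6072, hence ||A||_2 = sqrt(λ_max) ≈ 8.9223.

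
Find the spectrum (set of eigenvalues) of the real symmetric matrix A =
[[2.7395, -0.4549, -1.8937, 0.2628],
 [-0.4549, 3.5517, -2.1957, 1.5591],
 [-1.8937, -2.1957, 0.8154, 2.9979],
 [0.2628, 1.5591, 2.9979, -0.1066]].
sigma(A) ≈ {-4, 2, 4, 5}

A is real symmetric, so its spectrum consists of real eigenvalues. Expanding the characteristic polynomial of the displayed matrix gives
  det(λ I - A) = p(λ) = λ^4 + (-7)λ^3 + (-6)λ^2 + (111.9944)λ + (-159.9908).
Solving p(λ) = 0 yields eigenvalues ≈ -4, 2, 4, 5. (A is shown rounded to 4 decimals, so these recover the underlying integer eigenvalues to within that precision.)
Verification: the trace of A = 7 equals the sum of eigenvalues 7, and det(A) ≈ -159.9908 matches the eigenvalue product -160.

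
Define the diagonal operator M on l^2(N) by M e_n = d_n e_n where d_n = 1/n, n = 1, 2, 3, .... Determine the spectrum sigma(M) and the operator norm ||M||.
sigma(M) = {1/n : n ≥ 1} ∪ {0}; ||M|| = 1

A bounded diagonal operator on l^2 with diagonal entries d_n has spectrum equal to the closure of {d_n : n ≥ 1}: every d_n is an eigenvalue (with eigenvector e_n), so {d_n} ⊂ sigma(M); the spectrum is closed, so its closure is too; and for lambda not in the closure, (M - lambda I) has bounded inverse (the diagonal entries 1/(d_n - lambda) are bounded). For our sequence d_n = 1/n, n = 1, 2, 3, ...:
  - {d_n} = {1/n : n ≥ 1}; the only limit point is 0
  - closure = {1/n : n ≥ 1} ∪ {0}
For the norm: a diagonal operator has ||M|| = sup_n |d_n|. Here d_n = 1/n is positive and decreasing, so sup_n |d_n| = d_1 = 1. So ||M|| = 1.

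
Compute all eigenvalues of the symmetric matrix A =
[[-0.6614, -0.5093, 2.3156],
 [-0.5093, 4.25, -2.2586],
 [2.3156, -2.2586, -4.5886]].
sigma(A) ≈ {-6, 0, 5}

A is real symmetric, so its spectrum consists of real eigenvalues. Expanding the characteristic polynomial of the displayed matrix gives
  det(λ I - A) = p(λ) = λ^3 + (1)λ^2 + (-30)λ + (-0.0013).
Solving p(λ) = 0 yields eigenvalues ≈ -6, 0, 5. (A is shown rounded to 4 decimals, so these recover the underlying integer eigenvalues to within that precision.)
Verification: the trace of A = -1 equals the sum of eigenvalues -1, and det(A) ≈ 0.0013 matches the eigenvalue product 0.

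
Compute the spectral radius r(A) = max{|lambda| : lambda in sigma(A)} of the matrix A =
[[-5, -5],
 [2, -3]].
r(A) = 5

The eigenvalues of A are the roots of its characteristic polynomial. With M = A (coefficients from the trace and determinant):
  p(λ) = det(λ I - M) = λ^2 + 8λ + 25.
For λ^2 + 8λ + 25 the discriminant is -36. It is negative, so the roots are the complex-conjugate pair λ = -4 ± (sqrt(36)/2) i ≈ -4 ± 3i. For a conjugate pair the product of the roots equals the constant term, so |λ|^2 = 25 and |λ| = sqrt(25) = 5.
Thus the eigenvalues (to 4 decimals) are -4 ± 3i (modulus 5). The spectral radius is the largest modulus: r(A) = 5. (Cross-check: r(A) ≤ ||A||_2 ≈ 7.1178; equality holds whenever A is normal, though it can also hold for some non-normal A.)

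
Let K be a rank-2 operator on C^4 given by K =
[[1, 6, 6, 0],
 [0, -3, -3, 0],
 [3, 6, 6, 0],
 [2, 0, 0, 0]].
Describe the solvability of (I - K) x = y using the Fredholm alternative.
(I - K) is invertible (det(I - K) = -18 ≠ 0), so for every y in C^4 the equation (I - K) x = y has a unique solution.

K has rank 2 and factors as K = U V^T = u1 v1^T + u2 v2^T with u1 = (1, -1, -1, -2), v1 = (-2, -3, -3, 0), u2 = (-3, 2, -1, 2), v2 = (-1, -3, -3, 0) (multiplying out reproduces the displayed K). The nonzero eigenvalues of U V^T coincide with those of the 2 x 2 matrix G = V^T U = [[v1·u1, v1·u2], [v2·u1, v2·u2]] = [[4, 3], [5, 0]], and by the Sylvester determinant identity det(I_4 - U V^T) = det(I_2 - V^T U) = det([[-3, -3], [-5, 1]]) = (-3)(1) - (-3)(-5) = -18. (Direct check: I - K =
[[0, -6, -6, 0],
 [0, 4, 3, 0],
 [-3, -6, -5, 0],
 [-2, 0, 0, 1]]
has determinant -18.) The finite-dimensional Fredholm alternative says: either (I - K) is invertible, or ker(I - K) ≠ {0} and then range(I - K) = ker((I - K)^*)^⊥, with dim ker(I - K) = dim ker((I - K)^*). Since det(I - K) ≠ 0, 1 is not an eigenvalue of K and ker(I - K) = {0}, so we are in the first case: for every y there is a unique x = (I - K)^(-1) y. (Explicitly, by the Woodbury identity, (I - U V^T)^(-1) = I + U (I_2 - G)^(-1) V^T.)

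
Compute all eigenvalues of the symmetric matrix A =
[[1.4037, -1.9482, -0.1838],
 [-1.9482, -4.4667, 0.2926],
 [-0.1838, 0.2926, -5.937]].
sigma(A) ≈ {-6, -5, 2}

A is real symmetric, so its spectrum consists of real eigenvalues. Expanding the characteristic polynomial of the displayed matrix gives
  det(λ I - A) = p(λ) = λ^3 + (9)λ^2 + (8)λ + (-59.9985).
Solving p(λ) = 0 yields eigenvalues ≈ -6, -5, 2. (A is shown rounded to 4 decimals, so these recover the underlying integer eigenvalues to within that precision.)
Verification: the trace of A = -9 equals the sum of eigenvalues -9, and det(A) ≈ 59.9985 matches the eigenvalue product 60.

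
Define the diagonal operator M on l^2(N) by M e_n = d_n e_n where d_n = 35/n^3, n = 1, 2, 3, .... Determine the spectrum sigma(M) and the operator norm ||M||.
sigma(M) = {35/n^3 : n ≥ 1} ∪ {0}; ||M|| = 35

A bounded diagonal operator on l^2 with diagonal entries d_n has spectrum equal to the closure of {d_n : n ≥ 1}: every d_n is an eigenvalue (with eigenvector e_n), so {d_n} ⊂ sigma(M); the spectrum is closed, so its closure is too; and for lambda not in the closure, (M - lambda I) has bounded inverse (the diagonal entries 1/(d_n - lambda) are bounded). For our sequence d_n = 35/n^3, n = 1, 2, 3, ...:
  - {d_n} = {35/n^3 : n ≥ 1}; the only limit point is 0
  - closure = {35/n^3 : n ≥ 1} ∪ {0}
For the norm: a diagonal operator has ||M|| = sup_n |d_n|. Here d_n = 35/n^3 is positive and decreasing, so sup_n |d_n| = d_1 = 35. So ||M|| = 35.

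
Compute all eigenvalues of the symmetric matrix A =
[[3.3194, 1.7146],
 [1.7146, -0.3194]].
sigma(A) ≈ {-1, 4}

A is real symmetric, so its spectrum consists of real eigenvalues. Expanding the characteristic polynomial of the displayed matrix gives
  det(λ I - A) = p(λ) = λ^2 + (-3)λ + (-4).
Solving p(λ) = 0 yields eigenvalues ≈ -1, 4. (A is shown rounded to 4 decimals, so these recover the underlying integer eigenvalues to within that precision.)
Verification: the trace of A = 3 equals the sum of eigenvalues 3, and det(A) ≈ -4.0001 matches the eigenvalue product -4.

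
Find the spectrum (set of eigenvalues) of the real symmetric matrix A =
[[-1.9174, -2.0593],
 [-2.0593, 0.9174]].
sigma(A) ≈ {-3, 2}

A is real symmetric, so its spectrum consists of real eigenvalues. Expanding the characteristic polynomial of the displayed matrix gives
  det(λ I - A) = p(λ) = λ^2 + (1)λ + (-6).
Solving p(λ) = 0 yields eigenvalues ≈ -3, 2. (A is shown rounded to 4 decimals, so these recover the underlying integer eigenvalues to within that precision.)
Verification: the trace of A = -1 equals the sum of eigenvalues -1, and det(A) ≈ -5.9997 matches the eigenvalue product -6.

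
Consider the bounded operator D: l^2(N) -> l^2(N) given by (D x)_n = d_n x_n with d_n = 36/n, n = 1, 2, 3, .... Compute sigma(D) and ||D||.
sigma(D) = {36/n : n ≥ 1} ∪ {0}; ||D|| = 36

A bounded diagonal operator on l^2 with diagonal entries d_n has spectrum equal to the closure of {d_n : n ≥ 1}: every d_n is an eigenvalue (with eigenvector e_n), so {d_n} ⊂ sigma(D); the spectrum is closed, so its closure is too; and for lambda not in the closure, (D - lambda I) has bounded inverse (the diagonal entries 1/(d_n - lambda) are bounded). For our sequence d_n = 36/n, n = 1, 2, 3, ...:
  - {d_n} = {36/n : n ≥ 1}; the only limit point is 0
  - closure = {36/n : n ≥ 1} ∪ {0}
For the norm: a diagonal operator has ||D|| = sup_n |d_n|. Here d_n = 36/n is positive and decreasing, so sup_n |d_n| = d_1 = 36. So ||D|| = 36.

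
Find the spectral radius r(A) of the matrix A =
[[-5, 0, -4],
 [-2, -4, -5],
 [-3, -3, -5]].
r(A) ≈ 10.3312

The eigenvalues of A are the roots of its characteristic polynomial. With M = A (coefficients from the trace, the sum of principal 2x2 minors, and det A):
  p(λ) = det(λ I - M) = λ^3 + 14λ^2 + 38λ + 1.
No integer candidate from the rational root theorem (±divisors of 1) is a root, so the roots are irrational. The cubic discriminant is Δ = 62109 > 0, so there are three distinct real roots. p(-11) = -54 and p(-10) = 21 have opposite signs, so a root lies in (-11, -10); Newton's method refines it to λ ≈ -10.3312. p(-4) = 9 and p(-3) = -14 have opposite signs, so a root lies in (-4, -3); Newton's method refines it to λ ≈ -3.6422. p(-1) = -24 and p(0) = 1 have opposite signs, so a root lies in (-1, 0); Newton's method refines it to λ ≈ -0.0266. Check (Vieta): the three roots sum to -14, matching tr M = -14.
Thus the eigenvalues (to 4 decimals) are -10.3312 (modulus 10.3312); -3.6422 (modulus 3.6422); -0.0266 (modulus 0.0266). The spectral radius is the largest modulus: r(A) ≈ 10.3312. (Cross-check: r(A) ≤ ||A||_2 ≈ 10.7426; equality holds whenever A is normal, though it can also hold for some non-normal A.)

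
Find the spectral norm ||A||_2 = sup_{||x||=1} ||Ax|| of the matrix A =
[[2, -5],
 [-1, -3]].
||A||_2 = sqrt((39 + sqrt(1037))/2) ≈ 5.9667 (= sqrt(largest eigenvalue of A^T A))

||A||_2 = sigma_max(A) = sqrt(lambda_max(A^T A)). Form the symmetric matrix M = A^T A =
[[5, -7],
 [-7, 34]].
Its characteristic polynomial (trace, determinant of M give the coefficients) is
  p(λ) = det(λ I - M) = λ^2 - 39λ + 121.
For λ^2 - 39λ + 121 the discriminant is 1037. It is nonnegative but not a perfect square, so the roots are real and irrational: λ = (39 ± sqrt(1037))/2 ≈ 35.6012, 3.3988.
So the eigenvalues of A^T A are ≈ 3.3988, 35.6012 (all ≥ 0, as they must be for A^T A). The largest is λ_max = (39 + sqrt(1037))/2 ≈ 35.6012, hence ||A||_2 = sqrt(λ_max) = sqrt((39 + sqrt(1037))/2) ≈ 5.9667.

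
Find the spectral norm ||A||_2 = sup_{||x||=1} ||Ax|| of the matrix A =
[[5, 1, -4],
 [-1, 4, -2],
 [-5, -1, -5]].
||A||_2 ≈ 7.4604 (= sqrt(largest eigenvalue of A^T A))

||A||_2 = sigma_max(A) = sqrt(lambda_max(A^T A)). Form the symmetric matrix M = A^T A =
[[51, 6, 7],
 [6, 18, -7],
 [7, -7, 45]].
Its characteristic polynomial (trace, sum of principal 2x2 minors, determinant of M give the coefficients) is
  p(λ) = det(λ I - M) = λ^3 - 114λ^2 + 3889λ - 35721.
No integer candidate from the rational root theorem (±divisors of 35721) is a root, so the roots are irrational. The cubic discriminant is Δ = 202804025 > 0, so there are three distinct real roots. p(14) = -875 and p(15) = 339 have opposite signs, so a root lies in (14, 15); Newton's method refines it to λ ≈ 14.7088. p(43) = 227 and p(44) = -125 have opposite signs, so a root lies in (43, 44); Newton's method refines it to λ ≈ 43.6339. p(55) = -301 and p(56) = 175 have opposite signs, so a root lies in (55, 56); Newton's method refines it to λ ≈ 55.6573. Check (Vieta): the three roots sum to 114, matching tr M = 114.
So the eigenvalues of A^T A are ≈ 14.7088, 43.6339, 55.6573 (all ≥ 0, as they must be for A^T A). The largest is λ_max ≈ 55.6573, hence ||A||_2 = sqrt(λ_max) ≈ 7.4604.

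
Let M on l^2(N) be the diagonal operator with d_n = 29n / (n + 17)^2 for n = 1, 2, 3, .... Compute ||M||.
||M|| = 29/68 (attained at n = 17)

For M diagonal, ||M|| = sup_n |d_n|. Treat f(x) = 29x / (x + 17)^2 for real x > 0. By the quotient rule, f'(x) = 29(17 - x)/(x + 17)^3, which is positive for x < 17 and negative for x > 17. So f has a unique maximum at x = 17, and since 17 is a positive integer, the supremum over n ≥ 1 is attained at n = 17: d_17 = 29·17/(17 + 17)^2 = 29·17/1156 = 29/68. Hence ||M|| = 29/68.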